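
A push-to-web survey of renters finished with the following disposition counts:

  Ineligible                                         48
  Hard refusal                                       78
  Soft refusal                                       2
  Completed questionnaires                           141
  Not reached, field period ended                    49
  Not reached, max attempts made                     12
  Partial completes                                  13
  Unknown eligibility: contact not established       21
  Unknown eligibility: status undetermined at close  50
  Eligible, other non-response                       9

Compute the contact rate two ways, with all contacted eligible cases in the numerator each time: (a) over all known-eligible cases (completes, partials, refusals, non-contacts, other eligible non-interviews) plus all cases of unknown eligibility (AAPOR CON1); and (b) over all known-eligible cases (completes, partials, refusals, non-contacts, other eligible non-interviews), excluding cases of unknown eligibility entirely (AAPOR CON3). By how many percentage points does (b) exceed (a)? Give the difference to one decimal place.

15.1

Refusals = 78 + 2 = 80
Non-contacts = 49 + 12 = 61
Unknown if eligible = 21 + 50 = 71
Num → 141 + 13 + 80 + 9 = 243
Base → 141 + 13 + 80 + 61 + 9 + 71 = 375
CON1 = 243 / 375 = 0.6480
Base → 141 + 13 + 80 + 61 + 9 = 304
CON3 = 243 / 304 = 0.7993
Difference = 79.93 − 64.80 = 15.13 percentage points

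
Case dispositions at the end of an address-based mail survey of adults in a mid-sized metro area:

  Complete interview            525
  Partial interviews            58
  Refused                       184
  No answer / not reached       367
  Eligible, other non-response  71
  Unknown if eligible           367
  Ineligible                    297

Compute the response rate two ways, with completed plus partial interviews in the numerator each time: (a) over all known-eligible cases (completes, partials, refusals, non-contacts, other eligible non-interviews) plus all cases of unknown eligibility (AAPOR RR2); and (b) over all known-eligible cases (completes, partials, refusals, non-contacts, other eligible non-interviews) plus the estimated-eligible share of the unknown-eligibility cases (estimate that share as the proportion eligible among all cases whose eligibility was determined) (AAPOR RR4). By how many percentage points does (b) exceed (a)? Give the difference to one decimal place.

1.8

Numerator: 525 + 58 = 583
Base: 525 + 58 + 184 + 367 + 71 + 367 = 1572
RR2 = 583 / 1572 = 0.3709
Determined eligible: 525 + 58 + 184 + 367 + 71 = 1205
e = 1205 / (1205 + 297) = 1205 / 1502 = 0.8023
e × U: 0.8023 × 367 = 294.44
Base: 1205 + 294.44 = 1499.44
RR4 = 583 / 1499.44 = 0.3888
Difference = 38.88 − 37.09 = 1.79 percentage points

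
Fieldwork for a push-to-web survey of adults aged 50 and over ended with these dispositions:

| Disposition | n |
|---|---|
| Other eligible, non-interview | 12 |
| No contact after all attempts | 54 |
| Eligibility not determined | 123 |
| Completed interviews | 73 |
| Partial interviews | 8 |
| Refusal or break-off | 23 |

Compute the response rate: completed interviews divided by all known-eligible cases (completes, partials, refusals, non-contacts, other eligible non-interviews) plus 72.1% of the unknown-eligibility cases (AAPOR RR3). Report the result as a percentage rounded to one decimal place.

Numerator → 73
Eligible (known) → 73 + 8 + 23 + 54 + 12 = 170
Eligible share of unknowns → 0.7210 × 123 = 88.68
Denominator → 170 + 88.68 = 258.68
RR3 = 73 / 258.68 = 0.2822

28.2%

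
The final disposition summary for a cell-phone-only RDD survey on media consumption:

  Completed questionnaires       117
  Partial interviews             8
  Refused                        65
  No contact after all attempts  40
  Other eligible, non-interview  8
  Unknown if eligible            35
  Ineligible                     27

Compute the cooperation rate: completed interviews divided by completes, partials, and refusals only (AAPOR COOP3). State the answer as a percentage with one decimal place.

Top: 117
Base: 117 + 8 + 65 = 190
COOP3 = 117 / 190 = 0.6158

61.6%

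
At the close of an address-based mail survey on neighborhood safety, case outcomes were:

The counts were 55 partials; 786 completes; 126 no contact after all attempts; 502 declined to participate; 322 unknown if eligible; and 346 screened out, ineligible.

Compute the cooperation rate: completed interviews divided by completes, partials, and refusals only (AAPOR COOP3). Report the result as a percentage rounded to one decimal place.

58.5%

Num → 786
Denom → 786 + 55 + 502 = 1343
COOP3 = 786 / 1343 = 0.5853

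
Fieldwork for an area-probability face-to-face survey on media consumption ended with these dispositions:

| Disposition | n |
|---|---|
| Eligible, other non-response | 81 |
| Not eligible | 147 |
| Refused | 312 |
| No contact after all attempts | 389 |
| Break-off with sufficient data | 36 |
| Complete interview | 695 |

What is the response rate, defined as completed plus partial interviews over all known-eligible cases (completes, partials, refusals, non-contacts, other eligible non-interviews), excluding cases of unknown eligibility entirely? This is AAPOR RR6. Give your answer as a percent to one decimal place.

Numerator → 695 + 36 = 731
Base → 695 + 36 + 312 + 389 + 81 = 1513
RR6 = 731 / 1513 = 0.4831

48.3%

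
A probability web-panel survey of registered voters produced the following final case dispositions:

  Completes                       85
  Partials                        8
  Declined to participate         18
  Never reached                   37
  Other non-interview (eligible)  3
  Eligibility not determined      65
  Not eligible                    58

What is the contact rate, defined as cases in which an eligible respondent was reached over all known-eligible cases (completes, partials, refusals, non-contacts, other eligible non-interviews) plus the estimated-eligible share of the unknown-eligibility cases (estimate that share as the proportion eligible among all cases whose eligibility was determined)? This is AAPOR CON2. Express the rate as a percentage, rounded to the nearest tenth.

57.6%

Num → 85 + 8 + 18 + 3 = 114
Eligible (known) → 85 + 8 + 18 + 37 + 3 = 151
e = 151 / (151 + 58) = 151 / 209 = 0.7225
Eligible share of unknowns → 0.7225 × 65 = 46.96
Base → 151 + 46.96 = 197.96
CON2 = 114 / 197.96 = 0.5759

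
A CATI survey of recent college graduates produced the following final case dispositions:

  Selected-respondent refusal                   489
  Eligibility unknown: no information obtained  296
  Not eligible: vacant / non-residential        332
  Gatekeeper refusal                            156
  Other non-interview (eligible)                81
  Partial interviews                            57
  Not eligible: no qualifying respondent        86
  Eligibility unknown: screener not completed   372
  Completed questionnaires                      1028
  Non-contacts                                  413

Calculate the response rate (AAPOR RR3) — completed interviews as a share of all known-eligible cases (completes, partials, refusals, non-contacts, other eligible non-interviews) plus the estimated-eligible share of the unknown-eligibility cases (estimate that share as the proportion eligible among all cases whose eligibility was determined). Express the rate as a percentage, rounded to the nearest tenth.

Refusal or break-off = 156 + 489 = 645
Unknown if eligible = 372 + 296 = 668
Ineligible = 86 + 332 = 418
Numerator = 1028
Eligible (known) = 1028 + 57 + 645 + 413 + 81 = 2224
e = 2224 / (2224 + 418) = 2224 / 2642 = 0.8418
Eligible share of unknowns = 0.8418 × 668 = 562.32
Denominator = 2224 + 562.32 = 2786.32
RR3 = 1028 / 2786.32 = 0.3689

36.9%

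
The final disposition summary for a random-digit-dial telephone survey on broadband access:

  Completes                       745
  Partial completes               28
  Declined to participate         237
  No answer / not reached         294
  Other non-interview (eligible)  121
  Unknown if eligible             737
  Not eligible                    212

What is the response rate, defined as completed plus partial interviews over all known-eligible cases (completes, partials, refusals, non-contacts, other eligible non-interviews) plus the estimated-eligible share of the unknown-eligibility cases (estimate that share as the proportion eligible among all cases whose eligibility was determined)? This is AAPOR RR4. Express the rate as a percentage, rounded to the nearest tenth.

Numerator: 745 + 28 = 773
Known eligible: 745 + 28 + 237 + 294 + 121 = 1425
e = 1425 / (1425 + 212) = 1425 / 1637 = 0.8705
e × U: 0.8705 × 737 = 641.56
Base: 1425 + 641.56 = 2066.56
RR4 = 773 / 2066.56 = 0.3741

37.4%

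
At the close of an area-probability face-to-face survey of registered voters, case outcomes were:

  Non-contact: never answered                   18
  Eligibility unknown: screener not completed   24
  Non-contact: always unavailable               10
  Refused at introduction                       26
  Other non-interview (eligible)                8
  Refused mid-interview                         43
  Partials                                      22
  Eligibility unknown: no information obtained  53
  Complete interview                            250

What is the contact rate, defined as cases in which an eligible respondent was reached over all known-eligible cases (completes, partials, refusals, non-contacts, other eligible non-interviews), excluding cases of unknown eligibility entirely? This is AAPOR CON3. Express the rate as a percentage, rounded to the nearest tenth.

Declined to participate = 26 + 43 = 69
No answer / not reached = 18 + 10 = 28
Undetermined eligibility = 24 + 53 = 77
Numerator: 250 + 22 + 69 + 8 = 349
Denominator: 250 + 22 + 69 + 28 + 8 = 377
CON3 = 349 / 377 = 0.9257

92.6%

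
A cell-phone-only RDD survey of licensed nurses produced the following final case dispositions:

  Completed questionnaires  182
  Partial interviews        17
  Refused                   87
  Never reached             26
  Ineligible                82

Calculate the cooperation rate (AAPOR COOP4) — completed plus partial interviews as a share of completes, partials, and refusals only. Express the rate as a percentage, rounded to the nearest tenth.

Numerator → 182 + 17 = 199
Base → 182 + 17 + 87 = 286
COOP4 = 199 / 286 = 0.6958

69.6%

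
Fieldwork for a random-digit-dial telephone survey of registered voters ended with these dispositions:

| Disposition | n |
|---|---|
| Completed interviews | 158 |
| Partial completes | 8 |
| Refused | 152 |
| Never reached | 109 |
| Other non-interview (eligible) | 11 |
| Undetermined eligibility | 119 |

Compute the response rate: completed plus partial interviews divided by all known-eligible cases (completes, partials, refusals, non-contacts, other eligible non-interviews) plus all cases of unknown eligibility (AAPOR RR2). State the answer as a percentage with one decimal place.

29.8%

Numerator: 158 + 8 = 166
Base: 158 + 8 + 152 + 109 + 11 + 119 = 557
RR2 = 166 / 557 = 0.2980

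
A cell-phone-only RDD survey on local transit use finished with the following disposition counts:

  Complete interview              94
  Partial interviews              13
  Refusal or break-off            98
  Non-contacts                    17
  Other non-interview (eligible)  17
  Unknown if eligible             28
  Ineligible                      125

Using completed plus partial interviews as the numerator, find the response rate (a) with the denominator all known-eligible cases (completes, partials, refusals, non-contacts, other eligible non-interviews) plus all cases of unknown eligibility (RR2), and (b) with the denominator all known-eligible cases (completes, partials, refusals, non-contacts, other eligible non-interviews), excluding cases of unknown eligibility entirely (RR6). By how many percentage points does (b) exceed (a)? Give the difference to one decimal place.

4.7

Numerator: 94 + 13 = 107
Base: 94 + 13 + 98 + 17 + 17 + 28 = 267
RR2 = 107 / 267 = 0.4007
Base: 94 + 13 + 98 + 17 + 17 = 239
RR6 = 107 / 239 = 0.4477
Difference = 44.77 − 40.07 = 4.70 percentage points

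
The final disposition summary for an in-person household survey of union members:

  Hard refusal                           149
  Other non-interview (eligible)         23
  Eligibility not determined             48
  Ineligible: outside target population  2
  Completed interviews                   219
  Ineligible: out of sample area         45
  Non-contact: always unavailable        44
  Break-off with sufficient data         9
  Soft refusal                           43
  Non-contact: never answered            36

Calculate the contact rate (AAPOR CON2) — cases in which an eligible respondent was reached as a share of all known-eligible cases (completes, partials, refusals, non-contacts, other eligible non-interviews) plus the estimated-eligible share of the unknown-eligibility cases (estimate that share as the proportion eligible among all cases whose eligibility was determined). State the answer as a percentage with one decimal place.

78.1%

Refused = 149 + 43 = 192
Never reached = 36 + 44 = 80
Ineligible = 2 + 45 = 47
Num = 219 + 9 + 192 + 23 = 443
Eligible (known) = 219 + 9 + 192 + 80 + 23 = 523
e = 523 / (523 + 47) = 523 / 570 = 0.9175
e × U = 0.9175 × 48 = 44.04
Denominator = 523 + 44.04 = 567.04
CON2 = 443 / 567.04 = 0.7812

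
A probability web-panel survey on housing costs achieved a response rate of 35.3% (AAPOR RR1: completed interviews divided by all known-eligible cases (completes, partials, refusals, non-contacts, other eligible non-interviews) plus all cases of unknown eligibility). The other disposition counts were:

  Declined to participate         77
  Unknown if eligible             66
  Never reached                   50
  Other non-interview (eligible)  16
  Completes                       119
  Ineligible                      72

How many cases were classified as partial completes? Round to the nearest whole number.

RR1 = 119 / D = 0.353
D = 119 / 0.353 = 337.1
Other denominator terms total 328
partial completes = 337.1 − 328 ≈ 9

9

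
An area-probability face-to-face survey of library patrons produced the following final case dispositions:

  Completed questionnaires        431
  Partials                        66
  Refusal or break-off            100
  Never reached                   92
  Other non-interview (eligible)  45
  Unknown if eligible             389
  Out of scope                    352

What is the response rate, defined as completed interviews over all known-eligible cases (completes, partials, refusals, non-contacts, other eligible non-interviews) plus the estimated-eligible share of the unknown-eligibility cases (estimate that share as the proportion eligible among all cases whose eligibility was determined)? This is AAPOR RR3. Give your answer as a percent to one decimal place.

43.2%

Num = 431
Determined eligible = 431 + 66 + 100 + 92 + 45 = 734
e = 734 / (734 + 352) = 734 / 1086 = 0.6759
e × U = 0.6759 × 389 = 262.93
Base = 734 + 262.93 = 996.93
RR3 = 431 / 996.93 = 0.4323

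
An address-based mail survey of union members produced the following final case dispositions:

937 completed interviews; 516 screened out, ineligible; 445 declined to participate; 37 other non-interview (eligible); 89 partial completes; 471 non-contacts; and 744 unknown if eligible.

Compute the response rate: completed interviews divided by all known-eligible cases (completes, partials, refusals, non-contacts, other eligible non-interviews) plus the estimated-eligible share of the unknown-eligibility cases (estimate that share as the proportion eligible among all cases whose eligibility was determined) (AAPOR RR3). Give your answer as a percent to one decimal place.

36.5%

Top: 937
Determined eligible: 937 + 89 + 445 + 471 + 37 = 1979
e = 1979 / (1979 + 516) = 1979 / 2495 = 0.7932
Eligible share of unknowns: 0.7932 × 744 = 590.14
Denominator: 1979 + 590.14 = 2569.14
RR3 = 937 / 2569.14 = 0.3647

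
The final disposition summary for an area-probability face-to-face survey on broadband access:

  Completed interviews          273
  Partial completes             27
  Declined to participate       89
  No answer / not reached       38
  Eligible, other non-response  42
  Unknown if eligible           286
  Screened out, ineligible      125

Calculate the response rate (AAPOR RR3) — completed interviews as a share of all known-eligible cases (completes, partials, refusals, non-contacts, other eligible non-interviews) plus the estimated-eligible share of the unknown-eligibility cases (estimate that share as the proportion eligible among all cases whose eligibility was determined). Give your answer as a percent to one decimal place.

39.3%

Numerator = 273
Determined eligible = 273 + 27 + 89 + 38 + 42 = 469
e = 469 / (469 + 125) = 469 / 594 = 0.7896
Estimated eligible among unknowns = 0.7896 × 286 = 225.83
Base = 469 + 225.83 = 694.83
RR3 = 273 / 694.83 = 0.3929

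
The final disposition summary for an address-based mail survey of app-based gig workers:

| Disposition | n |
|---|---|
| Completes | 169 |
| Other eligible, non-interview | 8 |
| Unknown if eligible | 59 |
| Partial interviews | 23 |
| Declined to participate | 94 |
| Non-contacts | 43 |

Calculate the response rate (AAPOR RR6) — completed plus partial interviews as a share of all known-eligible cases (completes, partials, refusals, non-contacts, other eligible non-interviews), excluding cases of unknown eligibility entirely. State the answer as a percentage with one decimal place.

Top = 169 + 23 = 192
Denominator = 169 + 23 + 94 + 43 + 8 = 337
RR6 = 192 / 337 = 0.5697

57.0%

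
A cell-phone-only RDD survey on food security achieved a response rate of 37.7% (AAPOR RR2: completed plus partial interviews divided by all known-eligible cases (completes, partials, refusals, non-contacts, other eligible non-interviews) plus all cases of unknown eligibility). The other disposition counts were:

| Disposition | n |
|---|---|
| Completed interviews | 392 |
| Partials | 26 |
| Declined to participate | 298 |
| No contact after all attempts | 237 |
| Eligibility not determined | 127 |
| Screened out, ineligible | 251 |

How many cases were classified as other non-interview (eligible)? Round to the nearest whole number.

Numerator: 392 + 26 = 418
RR2 = 418 / D = 0.377
D = 418 / 0.377 = 1108.8
Other denominator terms total 1080
other non-interview (eligible) = 1108.8 − 1080 ≈ 29

29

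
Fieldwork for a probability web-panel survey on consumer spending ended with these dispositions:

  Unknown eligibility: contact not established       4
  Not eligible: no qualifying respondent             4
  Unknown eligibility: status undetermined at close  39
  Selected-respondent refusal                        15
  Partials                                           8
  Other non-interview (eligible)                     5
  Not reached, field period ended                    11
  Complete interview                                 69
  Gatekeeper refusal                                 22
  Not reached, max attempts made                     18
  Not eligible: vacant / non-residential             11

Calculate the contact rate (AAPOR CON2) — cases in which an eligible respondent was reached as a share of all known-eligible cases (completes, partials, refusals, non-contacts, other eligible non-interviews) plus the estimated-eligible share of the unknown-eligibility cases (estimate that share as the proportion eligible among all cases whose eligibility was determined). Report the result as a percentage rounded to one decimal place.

Refused = 22 + 15 = 37
Non-contacts = 11 + 18 = 29
Unknown if eligible = 4 + 39 = 43
Screened out, ineligible = 4 + 11 = 15
Num = 69 + 8 + 37 + 5 = 119
Determined eligible = 69 + 8 + 37 + 29 + 5 = 148
e = 148 / (148 + 15) = 148 / 163 = 0.9080
Eligible share of unknowns = 0.9080 × 43 = 39.04
Denom = 148 + 39.04 = 187.04
CON2 = 119 / 187.04 = 0.6362

63.6%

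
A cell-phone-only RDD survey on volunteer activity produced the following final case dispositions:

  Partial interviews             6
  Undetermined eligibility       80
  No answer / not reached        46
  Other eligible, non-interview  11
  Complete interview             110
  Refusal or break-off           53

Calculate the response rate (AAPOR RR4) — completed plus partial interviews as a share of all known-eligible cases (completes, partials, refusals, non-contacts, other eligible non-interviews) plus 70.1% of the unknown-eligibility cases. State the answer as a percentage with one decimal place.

Numerator = 110 + 6 = 116
Eligible (known) = 110 + 6 + 53 + 46 + 11 = 226
Estimated eligible among unknowns = 0.7010 × 80 = 56.08
Denom = 226 + 56.08 = 282.08
RR4 = 116 / 282.08 = 0.4112

41.1%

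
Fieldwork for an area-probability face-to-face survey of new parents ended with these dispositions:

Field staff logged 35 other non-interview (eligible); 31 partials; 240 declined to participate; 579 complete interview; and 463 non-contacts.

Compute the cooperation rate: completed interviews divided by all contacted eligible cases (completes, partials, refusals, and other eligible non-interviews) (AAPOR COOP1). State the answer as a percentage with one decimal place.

Top = 579
Denominator = 579 + 31 + 240 + 35 = 885
COOP1 = 579 / 885 = 0.6542

65.4%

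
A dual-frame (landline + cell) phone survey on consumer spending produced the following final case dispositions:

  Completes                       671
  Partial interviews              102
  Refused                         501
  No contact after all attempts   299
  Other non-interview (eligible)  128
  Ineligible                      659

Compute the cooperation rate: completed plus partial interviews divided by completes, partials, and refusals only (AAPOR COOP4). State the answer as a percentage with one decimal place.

Numerator: 671 + 102 = 773
Base: 671 + 102 + 501 = 1274
COOP4 = 773 / 1274 = 0.6068

60.7%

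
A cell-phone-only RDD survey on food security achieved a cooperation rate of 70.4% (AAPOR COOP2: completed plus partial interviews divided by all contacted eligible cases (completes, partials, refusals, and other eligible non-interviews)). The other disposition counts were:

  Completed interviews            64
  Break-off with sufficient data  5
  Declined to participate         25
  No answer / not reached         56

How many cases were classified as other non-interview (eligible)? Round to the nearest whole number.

Numerator → 64 + 5 = 69
COOP2 = 69 / D = 0.704
D = 69 / 0.704 = 98.0
Rest of base = 94
other non-interview (eligible) = 98.0 − 94 ≈ 4

4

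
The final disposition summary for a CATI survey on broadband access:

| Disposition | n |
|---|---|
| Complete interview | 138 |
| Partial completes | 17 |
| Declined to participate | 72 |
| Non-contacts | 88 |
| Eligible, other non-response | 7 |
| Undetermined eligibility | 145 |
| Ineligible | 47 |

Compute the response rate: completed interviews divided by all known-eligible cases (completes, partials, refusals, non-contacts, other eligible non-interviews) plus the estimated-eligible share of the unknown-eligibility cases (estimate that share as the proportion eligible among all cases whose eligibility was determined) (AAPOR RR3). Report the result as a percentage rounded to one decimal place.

Top = 138
Eligible (known) = 138 + 17 + 72 + 88 + 7 = 322
e = 322 / (322 + 47) = 322 / 369 = 0.8726
Eligible share of unknowns = 0.8726 × 145 = 126.53
Base = 322 + 126.53 = 448.53
RR3 = 138 / 448.53 = 0.3077

30.8%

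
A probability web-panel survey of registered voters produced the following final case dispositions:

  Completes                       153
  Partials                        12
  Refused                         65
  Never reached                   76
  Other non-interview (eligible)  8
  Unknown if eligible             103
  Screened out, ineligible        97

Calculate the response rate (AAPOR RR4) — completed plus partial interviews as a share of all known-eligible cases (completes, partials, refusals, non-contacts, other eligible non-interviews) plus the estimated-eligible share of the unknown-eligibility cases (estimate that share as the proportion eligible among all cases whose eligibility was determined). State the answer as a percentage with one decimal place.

Num = 153 + 12 = 165
Known eligible = 153 + 12 + 65 + 76 + 8 = 314
e = 314 / (314 + 97) = 314 / 411 = 0.7640
e × U = 0.7640 × 103 = 78.69
Denom = 314 + 78.69 = 392.69
RR4 = 165 / 392.69 = 0.4202

42.0%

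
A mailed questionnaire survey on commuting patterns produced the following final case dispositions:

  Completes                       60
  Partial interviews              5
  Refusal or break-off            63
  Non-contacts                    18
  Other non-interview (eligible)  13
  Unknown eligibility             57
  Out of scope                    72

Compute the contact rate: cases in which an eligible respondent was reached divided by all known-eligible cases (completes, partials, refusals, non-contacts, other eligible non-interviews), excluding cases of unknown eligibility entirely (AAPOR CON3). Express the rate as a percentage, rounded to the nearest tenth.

Top = 60 + 5 + 63 + 13 = 141
Denom = 60 + 5 + 63 + 18 + 13 = 159
CON3 = 141 / 159 = 0.8868

88.7%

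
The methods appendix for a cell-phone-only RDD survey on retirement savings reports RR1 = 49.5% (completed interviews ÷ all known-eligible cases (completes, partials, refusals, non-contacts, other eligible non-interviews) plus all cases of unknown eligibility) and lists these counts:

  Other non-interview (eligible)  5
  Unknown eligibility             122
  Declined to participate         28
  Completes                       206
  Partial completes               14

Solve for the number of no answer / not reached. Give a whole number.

41

RR1 = 206 / D = 0.495
D = 206 / 0.495 = 416.2
Other denominator terms total 375
no answer / not reached = 416.2 − 375 ≈ 41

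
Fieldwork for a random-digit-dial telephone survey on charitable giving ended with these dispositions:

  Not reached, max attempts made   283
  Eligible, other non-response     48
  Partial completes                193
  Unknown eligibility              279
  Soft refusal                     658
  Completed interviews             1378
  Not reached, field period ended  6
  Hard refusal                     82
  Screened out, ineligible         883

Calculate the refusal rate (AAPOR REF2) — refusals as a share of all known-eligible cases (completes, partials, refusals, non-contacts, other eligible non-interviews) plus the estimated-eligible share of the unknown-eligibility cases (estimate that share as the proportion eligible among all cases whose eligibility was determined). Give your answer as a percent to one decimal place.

25.9%

Refused = 82 + 658 = 740
No contact after all attempts = 6 + 283 = 289
Num → 740
Eligible (known) → 1378 + 193 + 740 + 289 + 48 = 2648
e = 2648 / (2648 + 883) = 2648 / 3531 = 0.7499
Eligible share of unknowns → 0.7499 × 279 = 209.22
Denom → 2648 + 209.22 = 2857.22
REF2 = 740 / 2857.22 = 0.2590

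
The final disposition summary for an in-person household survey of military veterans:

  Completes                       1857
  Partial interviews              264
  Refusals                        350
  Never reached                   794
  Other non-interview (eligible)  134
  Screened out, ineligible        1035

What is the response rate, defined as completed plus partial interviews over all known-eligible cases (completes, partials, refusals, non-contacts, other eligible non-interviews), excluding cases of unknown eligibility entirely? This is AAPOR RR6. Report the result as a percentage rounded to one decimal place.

Num: 1857 + 264 = 2121
Denominator: 1857 + 264 + 350 + 794 + 134 = 3399
RR6 = 2121 / 3399 = 0.6240

62.4%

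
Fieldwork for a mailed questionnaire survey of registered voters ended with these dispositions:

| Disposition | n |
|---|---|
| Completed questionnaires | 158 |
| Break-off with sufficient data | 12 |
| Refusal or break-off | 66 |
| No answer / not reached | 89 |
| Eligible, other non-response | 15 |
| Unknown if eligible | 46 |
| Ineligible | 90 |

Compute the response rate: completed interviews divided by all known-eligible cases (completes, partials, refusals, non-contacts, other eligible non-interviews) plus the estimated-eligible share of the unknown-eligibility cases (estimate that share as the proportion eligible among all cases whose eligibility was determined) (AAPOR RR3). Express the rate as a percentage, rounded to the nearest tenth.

Num: 158
Determined eligible: 158 + 12 + 66 + 89 + 15 = 340
e = 340 / (340 + 90) = 340 / 430 = 0.7907
Eligible share of unknowns: 0.7907 × 46 = 36.37
Denom: 340 + 36.37 = 376.37
RR3 = 158 / 376.37 = 0.4198

42.0%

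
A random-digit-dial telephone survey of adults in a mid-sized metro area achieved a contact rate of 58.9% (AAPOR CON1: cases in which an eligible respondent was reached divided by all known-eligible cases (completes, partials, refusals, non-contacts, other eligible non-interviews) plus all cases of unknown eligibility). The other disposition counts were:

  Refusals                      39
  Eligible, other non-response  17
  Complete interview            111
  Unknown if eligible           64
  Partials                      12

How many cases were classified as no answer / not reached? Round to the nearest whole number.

Top → 111 + 12 + 39 + 17 = 179
CON1 = 179 / D = 0.589
D = 179 / 0.589 = 303.9
Other denominator terms total 243
no answer / not reached = 303.9 − 243 ≈ 61

61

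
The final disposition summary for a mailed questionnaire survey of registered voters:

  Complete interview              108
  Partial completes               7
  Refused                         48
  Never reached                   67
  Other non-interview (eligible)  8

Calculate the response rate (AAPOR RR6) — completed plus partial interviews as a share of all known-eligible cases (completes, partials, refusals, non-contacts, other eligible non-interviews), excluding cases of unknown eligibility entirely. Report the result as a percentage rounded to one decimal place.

Numerator → 108 + 7 = 115
Denominator → 108 + 7 + 48 + 67 + 8 = 238
RR6 = 115 / 238 = 0.4832

48.3%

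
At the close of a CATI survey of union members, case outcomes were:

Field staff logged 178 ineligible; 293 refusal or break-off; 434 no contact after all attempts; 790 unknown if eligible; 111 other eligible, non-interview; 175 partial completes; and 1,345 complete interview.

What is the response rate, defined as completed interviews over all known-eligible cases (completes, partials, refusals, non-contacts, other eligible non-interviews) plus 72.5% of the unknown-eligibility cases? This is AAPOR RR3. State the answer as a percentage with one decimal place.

Num = 1345
Known eligible = 1345 + 175 + 293 + 434 + 111 = 2358
Estimated eligible among unknowns = 0.7250 × 790 = 572.75
Denom = 2358 + 572.75 = 2930.75
RR3 = 1345 / 2930.75 = 0.4589

45.9%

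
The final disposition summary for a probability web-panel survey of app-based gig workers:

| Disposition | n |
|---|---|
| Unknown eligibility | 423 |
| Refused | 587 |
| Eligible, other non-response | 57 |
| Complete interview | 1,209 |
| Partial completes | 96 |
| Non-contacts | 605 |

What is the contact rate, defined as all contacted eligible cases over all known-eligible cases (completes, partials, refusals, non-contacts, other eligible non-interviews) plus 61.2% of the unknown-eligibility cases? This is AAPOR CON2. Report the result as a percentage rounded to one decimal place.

69.3%

Numerator → 1209 + 96 + 587 + 57 = 1949
Known eligible → 1209 + 96 + 587 + 605 + 57 = 2554
Estimated eligible among unknowns → 0.6120 × 423 = 258.88
Base → 2554 + 258.88 = 2812.88
CON2 = 1949 / 2812.88 = 0.6929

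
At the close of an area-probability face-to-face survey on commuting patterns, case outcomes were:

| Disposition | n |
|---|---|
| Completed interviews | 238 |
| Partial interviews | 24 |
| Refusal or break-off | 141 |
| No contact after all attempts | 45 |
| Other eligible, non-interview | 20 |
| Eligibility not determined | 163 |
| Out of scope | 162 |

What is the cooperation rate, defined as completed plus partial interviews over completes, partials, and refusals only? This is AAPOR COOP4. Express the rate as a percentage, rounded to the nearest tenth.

Top: 238 + 24 = 262
Base: 238 + 24 + 141 = 403
COOP4 = 262 / 403 = 0.6501

65.0%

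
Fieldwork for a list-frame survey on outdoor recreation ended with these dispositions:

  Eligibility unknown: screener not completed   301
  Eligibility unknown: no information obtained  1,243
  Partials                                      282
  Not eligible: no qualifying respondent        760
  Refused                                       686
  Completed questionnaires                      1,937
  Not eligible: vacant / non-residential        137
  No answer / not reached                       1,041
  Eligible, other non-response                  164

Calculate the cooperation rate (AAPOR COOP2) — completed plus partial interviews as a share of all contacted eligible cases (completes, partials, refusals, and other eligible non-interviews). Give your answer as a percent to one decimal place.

Unknown if eligible = 301 + 1243 = 1544
Ineligible = 760 + 137 = 897
Numerator → 1937 + 282 = 2219
Base → 1937 + 282 + 686 + 164 = 3069
COOP2 = 2219 / 3069 = 0.7230

72.3%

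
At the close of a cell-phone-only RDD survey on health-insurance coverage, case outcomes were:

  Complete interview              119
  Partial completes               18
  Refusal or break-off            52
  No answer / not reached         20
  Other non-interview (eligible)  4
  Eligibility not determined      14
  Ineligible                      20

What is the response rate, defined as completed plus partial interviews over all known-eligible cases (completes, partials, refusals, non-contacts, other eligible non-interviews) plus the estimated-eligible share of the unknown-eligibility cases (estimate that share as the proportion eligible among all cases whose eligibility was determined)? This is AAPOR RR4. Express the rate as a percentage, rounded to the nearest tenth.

60.7%

Num: 119 + 18 = 137
Determined eligible: 119 + 18 + 52 + 20 + 4 = 213
e = 213 / (213 + 20) = 213 / 233 = 0.9142
Estimated eligible among unknowns: 0.9142 × 14 = 12.80
Denominator: 213 + 12.80 = 225.80
RR4 = 137 / 225.80 = 0.6067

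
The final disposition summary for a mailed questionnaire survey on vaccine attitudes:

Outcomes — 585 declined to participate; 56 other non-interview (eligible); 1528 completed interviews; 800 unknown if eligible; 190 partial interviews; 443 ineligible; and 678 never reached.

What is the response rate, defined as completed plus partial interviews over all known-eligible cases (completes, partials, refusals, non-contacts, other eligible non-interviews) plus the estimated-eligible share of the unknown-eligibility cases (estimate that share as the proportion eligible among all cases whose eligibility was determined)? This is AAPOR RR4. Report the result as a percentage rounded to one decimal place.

46.0%

Numerator = 1528 + 190 = 1718
Determined eligible = 1528 + 190 + 585 + 678 + 56 = 3037
e = 3037 / (3037 + 443) = 3037 / 3480 = 0.8727
Eligible share of unknowns = 0.8727 × 800 = 698.16
Base = 3037 + 698.16 = 3735.16
RR4 = 1718 / 3735.16 = 0.4600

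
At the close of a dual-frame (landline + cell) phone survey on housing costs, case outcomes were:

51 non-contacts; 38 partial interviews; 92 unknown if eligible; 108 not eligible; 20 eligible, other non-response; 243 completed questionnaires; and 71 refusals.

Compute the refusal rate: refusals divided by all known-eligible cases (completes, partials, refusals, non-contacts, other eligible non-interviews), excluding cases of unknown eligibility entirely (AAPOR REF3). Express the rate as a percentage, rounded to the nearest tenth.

Numerator = 71
Denom = 243 + 38 + 71 + 51 + 20 = 423
REF3 = 71 / 423 = 0.1678

16.8%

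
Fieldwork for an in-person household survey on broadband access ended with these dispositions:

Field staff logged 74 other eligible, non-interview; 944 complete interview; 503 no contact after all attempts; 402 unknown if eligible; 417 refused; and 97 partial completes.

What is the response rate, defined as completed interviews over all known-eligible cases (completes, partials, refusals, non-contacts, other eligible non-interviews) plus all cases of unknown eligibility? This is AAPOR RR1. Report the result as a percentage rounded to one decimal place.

38.7%

Top: 944
Denom: 944 + 97 + 417 + 503 + 74 + 402 = 2437
RR1 = 944 / 2437 = 0.3874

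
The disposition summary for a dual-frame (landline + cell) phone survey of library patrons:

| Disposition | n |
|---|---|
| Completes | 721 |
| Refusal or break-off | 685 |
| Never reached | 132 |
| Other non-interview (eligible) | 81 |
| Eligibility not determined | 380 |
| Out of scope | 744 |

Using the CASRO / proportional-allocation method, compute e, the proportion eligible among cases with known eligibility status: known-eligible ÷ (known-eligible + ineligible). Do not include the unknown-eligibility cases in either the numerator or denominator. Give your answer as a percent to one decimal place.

Known eligible → 721 + 685 + 132 + 81 = 1619
e = 1619 / (1619 + 744) = 1619 / 2363 = 0.6851

68.5%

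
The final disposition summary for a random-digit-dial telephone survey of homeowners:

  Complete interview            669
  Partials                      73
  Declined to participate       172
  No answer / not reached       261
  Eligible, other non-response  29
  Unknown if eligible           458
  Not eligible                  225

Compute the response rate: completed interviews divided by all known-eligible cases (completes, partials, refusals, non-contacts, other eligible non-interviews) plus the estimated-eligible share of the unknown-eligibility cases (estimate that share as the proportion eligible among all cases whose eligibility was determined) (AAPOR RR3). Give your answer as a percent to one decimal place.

Top: 669
Determined eligible: 669 + 73 + 172 + 261 + 29 = 1204
e = 1204 / (1204 + 225) = 1204 / 1429 = 0.8425
e × U: 0.8425 × 458 = 385.87
Denom: 1204 + 385.87 = 1589.87
RR3 = 669 / 1589.87 = 0.4208

42.1%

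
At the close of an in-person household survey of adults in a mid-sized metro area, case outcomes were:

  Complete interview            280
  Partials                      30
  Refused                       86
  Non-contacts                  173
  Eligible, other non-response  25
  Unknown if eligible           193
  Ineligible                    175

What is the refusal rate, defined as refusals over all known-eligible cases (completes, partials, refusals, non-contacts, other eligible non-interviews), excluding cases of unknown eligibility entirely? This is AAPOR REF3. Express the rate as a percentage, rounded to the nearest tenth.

14.5%

Numerator → 86
Denom → 280 + 30 + 86 + 173 + 25 = 594
REF3 = 86 / 594 = 0.1448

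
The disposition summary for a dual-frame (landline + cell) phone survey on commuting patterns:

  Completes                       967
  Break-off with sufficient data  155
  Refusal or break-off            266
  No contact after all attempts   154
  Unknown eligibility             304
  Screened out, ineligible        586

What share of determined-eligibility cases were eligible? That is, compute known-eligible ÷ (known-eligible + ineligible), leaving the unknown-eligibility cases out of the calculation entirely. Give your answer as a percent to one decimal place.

Determined eligible: 967 + 155 + 266 + 154 = 1542
e = 1542 / (1542 + 586) = 1542 / 2128 = 0.7246

72.5%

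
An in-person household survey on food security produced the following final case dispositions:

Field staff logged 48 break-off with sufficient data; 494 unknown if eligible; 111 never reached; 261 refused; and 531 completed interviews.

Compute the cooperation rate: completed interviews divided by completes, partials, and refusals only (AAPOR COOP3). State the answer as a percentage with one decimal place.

Numerator: 531
Base: 531 + 48 + 261 = 840
COOP3 = 531 / 840 = 0.6321

63.2%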